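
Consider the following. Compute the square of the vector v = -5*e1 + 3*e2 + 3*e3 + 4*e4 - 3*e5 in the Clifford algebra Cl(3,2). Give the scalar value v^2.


v^2 = sum of c_i^2 * e_i^2
Positive signature terms (e_i^2 = +1): (-5)^2 + 3^2 + 3^2 = 43
Negative signature terms (e_j^2 = -1): 4^2 + (-3)^2 = 25
v^2 = 43 - 25 = 18


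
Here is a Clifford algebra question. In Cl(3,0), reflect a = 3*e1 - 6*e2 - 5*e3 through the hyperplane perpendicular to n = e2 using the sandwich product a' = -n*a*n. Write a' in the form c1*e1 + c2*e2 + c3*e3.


Reflection formula: a' = -n*a*n, with n = e2 (unit vector, n^2 = 1).
For reflection through hyperplane perp to e2:
The component along e2 flips sign, others stay.
a = (3, -6, -5)
a' = (3, 6, -5)
a' = 3*e1 + 6*e2 - 5*e3


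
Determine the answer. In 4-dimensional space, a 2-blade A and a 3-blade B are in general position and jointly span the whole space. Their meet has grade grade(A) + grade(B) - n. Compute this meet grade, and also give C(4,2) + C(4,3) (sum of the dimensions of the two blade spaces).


Meet grade = grade(A) + grade(B) - n
= 2 + 3 - 4 = 1
C(4,2) = 6
C(4,3) = 4
dim_A + dim_B = 6 + 4 = 10


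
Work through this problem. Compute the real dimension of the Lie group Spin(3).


Spin(n) double-covers SO(n); both have Lie algebra so(n) of dimension n(n-1)/2.
n = 3
n(n-1) = 3 * 2 = 6
dim Spin(3) = 6/2 = 3


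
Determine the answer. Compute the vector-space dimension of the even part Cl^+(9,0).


Even subalgebra dimension = 2^(n-1)
n = 9 + 0 = 9
2^(9 - 1) = 2^8 = 256
Verification: sum of C(9,k) for even k = 1 + 36 + 126 + 84 + 9 = 256
Result = 256


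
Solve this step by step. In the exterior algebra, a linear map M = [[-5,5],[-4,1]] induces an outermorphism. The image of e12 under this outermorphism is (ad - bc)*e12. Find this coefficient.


The outermorphism of a linear map f sends e1^e2 to f(e1)^f(e2).
f(e1) = -5*e1 - 4*e2
f(e2) = 5*e1 + 1*e2
f(e1) ^ f(e2) = (-5*e1 - 4*e2) ^ (5*e1 + 1*e2)
= (-5)*1*e12 + (-4)*5*e21
= (-5 - (-20))*e12
= 15*e12
Coefficient = 15


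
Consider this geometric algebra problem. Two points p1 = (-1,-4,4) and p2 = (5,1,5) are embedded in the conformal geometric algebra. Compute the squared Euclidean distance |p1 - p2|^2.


p1 - p2 = (-6, -5, -1)
|p1 - p2|^2 = (-6)^2 + (-5)^2 + (-1)^2
= 36 + 25 + 1
= 62


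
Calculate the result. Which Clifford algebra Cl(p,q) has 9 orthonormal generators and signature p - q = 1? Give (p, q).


We need p + q = 9 and p - q = 1.
Adding: 2p = 9 + 1 = 10, so p = 5.
Then q = 9 - 5 = 4.
(p, q) = (5, 4)


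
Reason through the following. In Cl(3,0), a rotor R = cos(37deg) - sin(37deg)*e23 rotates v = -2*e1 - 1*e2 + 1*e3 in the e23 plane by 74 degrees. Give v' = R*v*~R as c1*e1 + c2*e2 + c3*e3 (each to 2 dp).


Rotor R = cos(37deg) - sin(37deg)*e23
Rotation angle theta = 2 * 37 = 74 degrees in the e23 plane (e2 -> e3).
The component perpendicular to the plane (e1) is invariant: v'_1 = v1 = -2.00
cos(74deg) = 0.2756, sin(74deg) = 0.9613
v'_2 = v2*cos(theta) - v3*sin(theta) = -1*0.2756 - 1*0.9613 = -1.24
v'_3 = v2*sin(theta) + v3*cos(theta) = -1*0.9613 + 1*0.2756 = -0.69
v' = -2.00*e1 - 1.24*e2 - 0.69*e3


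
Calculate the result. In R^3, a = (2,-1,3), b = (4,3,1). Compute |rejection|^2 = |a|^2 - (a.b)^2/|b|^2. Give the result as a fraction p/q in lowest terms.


|a|^2 = 2^2 + (-1)^2 + 3^2 = 14
|b|^2 = 4^2 + 3^2 + 1^2 = 26
a . b = 2*4 + (-1)*3 + 3*1 = 8
(a.b)^2 = 8^2 = 64
|rej|^2 = 14 - 64/26
= (364 - 64)/26
= 300/26
In lowest terms: 150/13


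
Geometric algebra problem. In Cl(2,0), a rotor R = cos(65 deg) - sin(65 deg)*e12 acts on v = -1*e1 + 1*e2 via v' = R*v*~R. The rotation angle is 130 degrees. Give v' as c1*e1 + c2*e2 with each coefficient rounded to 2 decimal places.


Rotor R = cos(65deg) - sin(65deg)*e12
Rotation angle theta = 2 * 65 = 130 degrees
v' = R*v*~R rotates v by theta.
cos(130deg) = -0.6428, sin(130deg) = 0.7660
v'_1 = -1*cos(130deg) - 1*sin(130deg)
= -1*(-0.6428) - 1*0.7660
= -0.12
v'_2 = -1*sin(130deg) + 1*cos(130deg)
= -1*0.7660 + 1*(-0.6428)
= -1.41
v' = -0.12*e1 - 1.41*e2


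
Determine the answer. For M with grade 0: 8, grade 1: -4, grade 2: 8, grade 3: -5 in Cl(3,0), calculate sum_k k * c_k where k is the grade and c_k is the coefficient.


Grade-weighted sum = sum of grade_k * coefficient_k
0*8 = 0
1*(-4) = -4
2*8 = 16
3*(-5) = -15
Total = 0 + (-4) + 16 + (-15) = -3


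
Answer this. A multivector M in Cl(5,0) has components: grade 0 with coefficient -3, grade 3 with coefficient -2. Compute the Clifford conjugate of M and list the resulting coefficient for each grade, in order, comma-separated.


Clifford conjugate sign for grade k: (-1)^(k(k+1)/2)
Grade 0: (-1)^(0*1/2) = (-1)^0 = 1, coeff -3 -> -3
Grade 3: (-1)^(3*4/2) = (-1)^6 = 1, coeff -2 -> -2
Conjugated coefficients: -3, -2


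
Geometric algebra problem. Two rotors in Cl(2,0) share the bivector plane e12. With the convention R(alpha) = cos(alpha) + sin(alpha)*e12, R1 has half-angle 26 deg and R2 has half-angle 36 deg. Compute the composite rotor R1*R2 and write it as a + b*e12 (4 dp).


Same-plane rotors commute and their half-angles add:
R1*R2 = cos(a1 + a2) + sin(a1 + a2)*e12.
a1 + a2 = 26 + 36 = 62 deg
cos(62 deg) = 0.4695
sin(62 deg) = 0.8829
R1*R2 = 0.4695 + 0.8829*e12


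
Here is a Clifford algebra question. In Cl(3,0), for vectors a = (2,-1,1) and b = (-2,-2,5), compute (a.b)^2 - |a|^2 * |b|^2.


a . b = 2*(-2) + (-1)*(-2) + 1*5
= -4 + 2 + 5 = 3
|a|^2 = 2^2 + (-1)^2 + 1^2 = 6
|b|^2 = (-2)^2 + (-2)^2 + 5^2 = 33
(a.b)^2 = 3^2 = 9
|a|^2 * |b|^2 = 6 * 33 = 198
Result = 9 - 198 = -189


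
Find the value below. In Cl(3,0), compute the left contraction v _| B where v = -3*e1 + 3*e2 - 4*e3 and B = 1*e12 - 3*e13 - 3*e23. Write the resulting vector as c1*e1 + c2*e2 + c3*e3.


Left contraction v _| B = <vB>_1 (grade-1 part of the geometric product vB).
Using e1_|e12 = e2, e2_|e12 = -e1, e1_|e13 = e3, e3_|e13 = -e1, e2_|e23 = e3, e3_|e23 = -e2:
e1 coeff: -v2*b12 - v3*b13 = -(3)*(1) - (-4)*(-3) = -15
e2 coeff: v1*b12 - v3*b23 = (-3)*(1) - (-4)*(-3) = -15
e3 coeff: v1*b13 + v2*b23 = (-3)*(-3) + (3)*(-3) = 0
v _| B = -15*e1 - 15*e2 + 0*e3


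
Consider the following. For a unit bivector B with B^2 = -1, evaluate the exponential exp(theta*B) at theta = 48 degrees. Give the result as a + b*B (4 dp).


For a unit bivector B with B^2 = -1, the exponential series gives
e^(theta*B) = cos(theta) + sin(theta)*B (the GA analogue of Euler's formula).
theta = 48 degrees = 0.837758 rad
cos(48 deg) = 0.6691
sin(48 deg) = 0.7431
exp(theta*B) = 0.6691 + 0.7431*B


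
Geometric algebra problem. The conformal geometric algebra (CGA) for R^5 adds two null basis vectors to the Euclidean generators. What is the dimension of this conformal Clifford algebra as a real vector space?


The conformal model of R^5 uses Cl(6,1): the 5 Euclidean generators plus two extra orthogonal generators e+ (e+^2 = +1) and e- (e-^2 = -1), from which the null vectors e0, einf are built.
Number of generators m = 5 + 2 = 7.
dim Cl(p,q) = 2^m = 2^7 = 128


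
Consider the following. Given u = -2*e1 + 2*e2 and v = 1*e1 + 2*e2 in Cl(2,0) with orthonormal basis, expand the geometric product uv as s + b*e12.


Expand: (-2*e1 + 2*e2)(1*e1 + 2*e2)
= (-2)*1*e1e1 + (-2)*2*e1e2 + 2*1*e2e1 + 2*2*e2e2
Using e1^2 = e2^2 = 1, e2e1 = -e1e2:
Scalar part s = (-2)*1 + 2*2 = -2 + 4 = 2
Bivector part b = (-2)*2 - 2*1 = -4 - 2 = -6
uv = 2 - 6*e12


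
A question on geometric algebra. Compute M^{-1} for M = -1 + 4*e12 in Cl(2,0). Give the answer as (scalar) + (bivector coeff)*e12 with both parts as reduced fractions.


M = -1 + 4*e12, where e12^2 = -1.
Since M commutes with its reverse ~M = a - b*e12, M * ~M = a^2 - b^2*e12^2 = a^2 + b^2.
So M^{-1} = ~M / (a^2 + b^2) = (a - b*e12)/(a^2 + b^2).
a^2 + b^2 = 1 + 16 = 17
Scalar part = -1/17 = -1/17
Bivector coeff = -4/17 = -4/17
M^{-1} = -1/17 - 4/17*e12


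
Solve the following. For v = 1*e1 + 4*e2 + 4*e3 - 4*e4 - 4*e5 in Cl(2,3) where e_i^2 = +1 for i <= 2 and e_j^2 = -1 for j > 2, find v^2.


v^2 = sum of c_i^2 * e_i^2
Positive signature terms (e_i^2 = +1): 1^2 + 4^2 = 17
Negative signature terms (e_j^2 = -1): 4^2 + (-4)^2 + (-4)^2 = 48
v^2 = 17 - 48 = -31


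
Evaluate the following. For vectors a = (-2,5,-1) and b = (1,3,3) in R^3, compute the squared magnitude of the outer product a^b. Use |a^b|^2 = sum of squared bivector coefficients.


a wedge b = (a1*b2 - a2*b1)*e12 + (a1*b3 - a3*b1)*e13 + (a2*b3 - a3*b2)*e23
e12 coeff: (-2)*3 - 5*1 = -6 - 5 = -11
e13 coeff: (-2)*3 - (-1)*1 = -6 - (-1) = -5
e23 coeff: 5*3 - (-1)*3 = 15 - (-3) = 18
|a wedge b|^2 = (-11)^2 + (-5)^2 + 18^2
= 121 + 25 + 324
= 470


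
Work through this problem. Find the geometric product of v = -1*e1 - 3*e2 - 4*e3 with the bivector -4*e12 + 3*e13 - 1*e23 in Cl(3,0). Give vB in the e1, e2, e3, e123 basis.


vB has grade-1 (vector) and grade-3 (trivector) parts: vB = (v _| B) + (v ^ B).
Vector part <vB>_1:
  e1: -v2*b12 - v3*b13 = -(-3)*(-4) - (-4)*(3) = 0
  e2: v1*b12 - v3*b23 = (-1)*(-4) - (-4)*(-1) = 0
  e3: v1*b13 + v2*b23 = (-1)*(3) + (-3)*(-1) = 0
Trivector part <vB>_3:
  e123: v1*b23 - v2*b13 + v3*b12 = (-1)*(-1) - (-3)*(3) + (-4)*(-4) = 26
vB = 0*e1 + 0*e2 + 0*e3 + 26*e123


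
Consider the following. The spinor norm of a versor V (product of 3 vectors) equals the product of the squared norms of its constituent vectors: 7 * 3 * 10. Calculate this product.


Spinor norm N(V) = |v1|^2 * |v2|^2 * ... * |v3|^2
= 7 * 3 * 10
Running product: 7, 21, 210
N(V) = 210


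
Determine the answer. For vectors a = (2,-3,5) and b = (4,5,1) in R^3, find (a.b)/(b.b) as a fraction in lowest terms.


Projection coefficient = (a . b) / (b . b)
a . b = 2*4 + (-3)*5 + 5*1
= 8 + (-15) + 5 = -2
b . b = 4^2 + 5^2 + 1^2
= 16 + 25 + 1 = 42
Coefficient = -2/42
In lowest terms: -1/21


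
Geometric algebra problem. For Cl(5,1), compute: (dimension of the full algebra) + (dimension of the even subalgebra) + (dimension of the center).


n = 5 + 1 = 6
Total dim = 2^6 = 64
Even subalgebra dim = 2^5 = 32
n is even, so center dim = 1
Sum = 64 + 32 + 1 = 97


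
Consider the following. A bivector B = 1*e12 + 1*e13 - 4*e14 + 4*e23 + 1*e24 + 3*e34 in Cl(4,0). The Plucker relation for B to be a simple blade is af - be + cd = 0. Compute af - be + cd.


Plucker relation: af - be + cd
a*f = 1*3 = 3
b*e = 1*1 = 1
c*d = (-4)*4 = -16
af - be + cd = 3 - 1 + (-16)
= -14


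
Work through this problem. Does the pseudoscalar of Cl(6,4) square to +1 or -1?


The pseudoscalar I = e1...e_n (product of all n generators) of Cl(p,q) satisfies I^2 = (-1)^(q + n(n-1)/2).
p = 6, q = 4, n = p + q = 10
n(n-1)/2 = 10 * 9 / 2 = 45
Exponent = q + n(n-1)/2 = 4 + 45 = 49
I^2 = (-1)^49 = -1


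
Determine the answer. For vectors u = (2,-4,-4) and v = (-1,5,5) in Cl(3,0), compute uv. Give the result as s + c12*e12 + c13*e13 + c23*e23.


In Cl(3,0): e_i^2 = 1, e_ie_j = -e_je_i for i != j.
Scalar part = u . v = 2*(-1) + (-4)*5 + (-4)*5
= -2 + (-20) + (-20) = -42
e12 coeff = 2*5 - (-4)*(-1) = 10 - 4 = 6
e13 coeff = 2*5 - (-4)*(-1) = 10 - 4 = 6
e23 coeff = (-4)*5 - (-4)*5 = -20 - (-20) = 0
uv = -42 + 6*e12 + 6*e13 + 0*e23


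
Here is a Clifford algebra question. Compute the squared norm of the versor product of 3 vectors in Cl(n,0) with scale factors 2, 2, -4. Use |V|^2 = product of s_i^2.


Each vector v_i has |v_i|^2 = s_i^2
Squared scales: 2^2 = 4, 2^2 = 4, (-4)^2 = 16
|V|^2 = 4 * 4 * 16
= 256


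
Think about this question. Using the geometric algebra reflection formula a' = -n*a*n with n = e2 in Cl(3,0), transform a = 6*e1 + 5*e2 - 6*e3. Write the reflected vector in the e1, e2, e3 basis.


Reflection formula: a' = -n*a*n, with n = e2 (unit vector, n^2 = 1).
For reflection through hyperplane perp to e2:
The component along e2 flips sign, others stay.
a = (6, 5, -6)
a' = (6, -5, -6)
a' = 6*e1 - 5*e2 - 6*e3


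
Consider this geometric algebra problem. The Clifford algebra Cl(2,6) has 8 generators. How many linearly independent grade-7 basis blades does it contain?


Number of grade-k basis blades in Cl(p,q) with n = p + q is C(n, k).
n = 2 + 6 = 8
C(8, 7) = 8! / (7! * 1!)
= 40320 / (5040 * 1)
= 8


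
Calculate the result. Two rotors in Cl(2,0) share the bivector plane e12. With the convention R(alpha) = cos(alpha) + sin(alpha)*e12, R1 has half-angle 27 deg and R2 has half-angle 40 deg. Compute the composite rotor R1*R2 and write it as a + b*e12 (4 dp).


Same-plane rotors commute and their half-angles add:
R1*R2 = cos(a1 + a2) + sin(a1 + a2)*e12.
a1 + a2 = 27 + 40 = 67 deg
cos(67 deg) = 0.3907
sin(67 deg) = 0.9205
R1*R2 = 0.3907 + 0.9205*e12


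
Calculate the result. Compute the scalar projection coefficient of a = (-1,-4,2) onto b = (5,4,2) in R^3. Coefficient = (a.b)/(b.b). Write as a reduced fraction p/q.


Projection coefficient = (a . b) / (b . b)
a . b = (-1)*5 + (-4)*4 + 2*2
= -5 + (-16) + 4 = -17
b . b = 5^2 + 4^2 + 2^2
= 25 + 16 + 4 = 45
Coefficient = -17/45
In lowest terms: -17/45


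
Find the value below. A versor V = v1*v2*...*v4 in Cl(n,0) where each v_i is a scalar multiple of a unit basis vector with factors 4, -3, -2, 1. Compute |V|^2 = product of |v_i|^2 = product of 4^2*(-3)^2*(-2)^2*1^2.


Each vector v_i has |v_i|^2 = s_i^2
Squared scales: 4^2 = 16, (-3)^2 = 9, (-2)^2 = 4, 1^2 = 1
|V|^2 = 16 * 9 * 4 * 1
= 576


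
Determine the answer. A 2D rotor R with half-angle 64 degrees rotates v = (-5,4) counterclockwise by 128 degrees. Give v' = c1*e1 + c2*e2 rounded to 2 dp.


Rotor R = cos(64deg) - sin(64deg)*e12
Rotation angle theta = 2 * 64 = 128 degrees
v' = R*v*~R rotates v by theta.
cos(128deg) = -0.6157, sin(128deg) = 0.7880
v'_1 = -5*cos(128deg) - 4*sin(128deg)
= -5*(-0.6157) - 4*0.7880
= -0.07
v'_2 = -5*sin(128deg) + 4*cos(128deg)
= -5*0.7880 + 4*(-0.6157)
= -6.40
v' = -0.07*e1 - 6.40*e2


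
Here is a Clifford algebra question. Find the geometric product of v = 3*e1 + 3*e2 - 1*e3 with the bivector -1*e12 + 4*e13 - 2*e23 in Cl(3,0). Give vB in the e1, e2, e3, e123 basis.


vB has grade-1 (vector) and grade-3 (trivector) parts: vB = (v _| B) + (v ^ B).
Vector part <vB>_1:
  e1: -v2*b12 - v3*b13 = -(3)*(-1) - (-1)*(4) = 7
  e2: v1*b12 - v3*b23 = (3)*(-1) - (-1)*(-2) = -5
  e3: v1*b13 + v2*b23 = (3)*(4) + (3)*(-2) = 6
Trivector part <vB>_3:
  e123: v1*b23 - v2*b13 + v3*b12 = (3)*(-2) - (3)*(4) + (-1)*(-1) = -17
vB = 7*e1 - 5*e2 + 6*e3 - 17*e123


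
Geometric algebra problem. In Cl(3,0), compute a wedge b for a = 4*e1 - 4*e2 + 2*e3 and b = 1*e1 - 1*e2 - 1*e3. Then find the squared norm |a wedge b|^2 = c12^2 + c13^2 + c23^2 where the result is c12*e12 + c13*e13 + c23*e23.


a wedge b = (a1*b2 - a2*b1)*e12 + (a1*b3 - a3*b1)*e13 + (a2*b3 - a3*b2)*e23
e12 coeff: 4*(-1) - (-4)*1 = -4 - (-4) = 0
e13 coeff: 4*(-1) - 2*1 = -4 - 2 = -6
e23 coeff: (-4)*(-1) - 2*(-1) = 4 - (-2) = 6
|a wedge b|^2 = 0^2 + (-6)^2 + 6^2
= 0 + 36 + 36
= 72


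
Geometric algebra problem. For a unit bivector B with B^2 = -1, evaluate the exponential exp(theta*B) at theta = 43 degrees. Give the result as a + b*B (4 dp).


For a unit bivector B with B^2 = -1, the exponential series gives
e^(theta*B) = cos(theta) + sin(theta)*B (the GA analogue of Euler's formula).
theta = 43 degrees = 0.750492 rad
cos(43 deg) = 0.7314
sin(43 deg) = 0.6820
exp(theta*B) = 0.7314 + 0.6820*B


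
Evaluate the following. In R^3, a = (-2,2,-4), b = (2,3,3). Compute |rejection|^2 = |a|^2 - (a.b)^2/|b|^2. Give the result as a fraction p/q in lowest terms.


|a|^2 = (-2)^2 + 2^2 + (-4)^2 = 24
|b|^2 = 2^2 + 3^2 + 3^2 = 22
a . b = (-2)*2 + 2*3 + (-4)*3 = -10
(a.b)^2 = (-10)^2 = 100
|rej|^2 = 24 - 100/22
= (528 - 100)/22
= 428/22
In lowest terms: 214/11


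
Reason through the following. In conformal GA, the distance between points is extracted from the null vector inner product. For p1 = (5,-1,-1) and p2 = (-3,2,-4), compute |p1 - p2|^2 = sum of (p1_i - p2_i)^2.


p1 - p2 = (8, -3, 3)
|p1 - p2|^2 = 8^2 + (-3)^2 + 3^2
= 64 + 9 + 9
= 82


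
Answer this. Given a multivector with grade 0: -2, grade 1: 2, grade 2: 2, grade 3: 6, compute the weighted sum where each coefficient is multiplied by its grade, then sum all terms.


Grade-weighted sum = sum of grade_k * coefficient_k
0*(-2) = 0
1*2 = 2
2*2 = 4
3*6 = 18
Total = 0 + 2 + 4 + 18 = 24


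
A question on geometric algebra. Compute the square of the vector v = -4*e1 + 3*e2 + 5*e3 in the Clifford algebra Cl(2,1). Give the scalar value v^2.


v^2 = sum of c_i^2 * e_i^2
Positive signature terms (e_i^2 = +1): (-4)^2 + 3^2 = 25
Negative signature terms (e_j^2 = -1): 5^2 = 25
v^2 = 25 - 25 = 0


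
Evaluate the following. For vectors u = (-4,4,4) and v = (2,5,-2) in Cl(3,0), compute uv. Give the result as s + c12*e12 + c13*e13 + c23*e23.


In Cl(3,0): e_i^2 = 1, e_ie_j = -e_je_i for i != j.
Scalar part = u . v = (-4)*2 + 4*5 + 4*(-2)
= -8 + 20 + (-8) = 4
e12 coeff = (-4)*5 - 4*2 = -20 - 8 = -28
e13 coeff = (-4)*(-2) - 4*2 = 8 - 8 = 0
e23 coeff = 4*(-2) - 4*5 = -8 - 20 = -28
uv = 4 - 28*e12 + 0*e13 - 28*e23


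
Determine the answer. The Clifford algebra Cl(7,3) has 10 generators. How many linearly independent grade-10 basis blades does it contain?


Number of grade-k basis blades in Cl(p,q) with n = p + q is C(n, k).
n = 7 + 3 = 10
C(10, 10) = 10! / (10! * 0!)
= 3628800 / (3628800 * 1)
= 1


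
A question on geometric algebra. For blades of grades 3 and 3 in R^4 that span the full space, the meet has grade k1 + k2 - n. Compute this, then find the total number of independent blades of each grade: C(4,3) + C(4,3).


Meet grade = grade(A) + grade(B) - n
= 3 + 3 - 4 = 2
C(4,3) = 4
C(4,3) = 4
dim_A + dim_B = 4 + 4 = 8


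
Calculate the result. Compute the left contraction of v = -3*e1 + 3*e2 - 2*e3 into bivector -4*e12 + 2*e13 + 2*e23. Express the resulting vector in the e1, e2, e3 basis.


Left contraction v _| B = <vB>_1 (grade-1 part of the geometric product vB).
Using e1_|e12 = e2, e2_|e12 = -e1, e1_|e13 = e3, e3_|e13 = -e1, e2_|e23 = e3, e3_|e23 = -e2:
e1 coeff: -v2*b12 - v3*b13 = -(3)*(-4) - (-2)*(2) = 16
e2 coeff: v1*b12 - v3*b23 = (-3)*(-4) - (-2)*(2) = 16
e3 coeff: v1*b13 + v2*b23 = (-3)*(2) + (3)*(2) = 0
v _| B = 16*e1 + 16*e2 + 0*e3


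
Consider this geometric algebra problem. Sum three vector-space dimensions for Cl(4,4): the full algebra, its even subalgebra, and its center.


n = 4 + 4 = 8
Total dim = 2^8 = 256
Even subalgebra dim = 2^7 = 128
n is even, so center dim = 1
Sum = 256 + 128 + 1 = 385


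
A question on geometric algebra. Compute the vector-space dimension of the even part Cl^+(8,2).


Even subalgebra dimension = 2^(n-1)
n = 8 + 2 = 10
2^(10 - 1) = 2^9 = 512
Verification: sum of C(10,k) for even k = 1 + 45 + 210 + 210 + 45 + 1 = 512
Result = 512


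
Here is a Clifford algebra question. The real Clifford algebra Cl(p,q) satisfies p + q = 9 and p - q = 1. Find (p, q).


We need p + q = 9 and p - q = 1.
Adding: 2p = 9 + 1 = 10, so p = 5.
Then q = 9 - 5 = 4.
(p, q) = (5, 4)


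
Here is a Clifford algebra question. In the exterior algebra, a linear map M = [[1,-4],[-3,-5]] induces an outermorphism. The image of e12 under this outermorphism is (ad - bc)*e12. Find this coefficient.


The outermorphism of a linear map f sends e1^e2 to f(e1)^f(e2).
f(e1) = 1*e1 - 3*e2
f(e2) = -4*e1 - 5*e2
f(e1) ^ f(e2) = (1*e1 - 3*e2) ^ (-4*e1 - 5*e2)
= 1*(-5)*e12 + (-3)*(-4)*e21
= (-5 - 12)*e12
= -17*e12
Coefficient = -17


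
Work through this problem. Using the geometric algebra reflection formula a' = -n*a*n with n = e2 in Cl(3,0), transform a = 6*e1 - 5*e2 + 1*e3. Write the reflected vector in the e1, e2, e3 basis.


Reflection formula: a' = -n*a*n, with n = e2 (unit vector, n^2 = 1).
For reflection through hyperplane perp to e2:
The component along e2 flips sign, others stay.
a = (6, -5, 1)
a' = (6, 5, 1)
a' = 6*e1 + 5*e2 + 1*e3


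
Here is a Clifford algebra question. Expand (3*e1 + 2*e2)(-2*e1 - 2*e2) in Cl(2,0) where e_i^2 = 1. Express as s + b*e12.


Expand: (3*e1 + 2*e2)(-2*e1 - 2*e2)
= 3*(-2)*e1e1 + 3*(-2)*e1e2 + 2*(-2)*e2e1 + 2*(-2)*e2e2
Using e1^2 = e2^2 = 1, e2e1 = -e1e2:
Scalar part s = 3*(-2) + 2*(-2) = -6 + (-4) = -10
Bivector part b = 3*(-2) - 2*(-2) = -6 - (-4) = -2
uv = -10 - 2*e12


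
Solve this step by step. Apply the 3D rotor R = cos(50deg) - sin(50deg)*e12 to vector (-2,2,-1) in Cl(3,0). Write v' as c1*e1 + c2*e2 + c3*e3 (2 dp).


Rotor R = cos(50deg) - sin(50deg)*e12
Rotation angle theta = 2 * 50 = 100 degrees in the e12 plane (e1 -> e2).
The component perpendicular to the plane (e3) is invariant: v'_3 = v3 = -1.00
cos(100deg) = -0.1736, sin(100deg) = 0.9848
v'_1 = v1*cos(theta) - v2*sin(theta) = -2*(-0.1736) - 2*0.9848 = -1.62
v'_2 = v1*sin(theta) + v2*cos(theta) = -2*0.9848 + 2*(-0.1736) = -2.32
v' = -1.62*e1 - 2.32*e2 - 1.00*e3


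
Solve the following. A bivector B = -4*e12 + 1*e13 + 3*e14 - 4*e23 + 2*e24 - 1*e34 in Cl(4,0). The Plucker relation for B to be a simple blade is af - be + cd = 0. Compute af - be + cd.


Plucker relation: af - be + cd
a*f = (-4)*(-1) = 4
b*e = 1*2 = 2
c*d = 3*(-4) = -12
af - be + cd = 4 - 2 + (-12)
= -10


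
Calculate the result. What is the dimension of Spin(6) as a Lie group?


Spin(n) double-covers SO(n); both have Lie algebra so(n) of dimension n(n-1)/2.
n = 6
n(n-1) = 6 * 5 = 30
dim Spin(6) = 30/2 = 15


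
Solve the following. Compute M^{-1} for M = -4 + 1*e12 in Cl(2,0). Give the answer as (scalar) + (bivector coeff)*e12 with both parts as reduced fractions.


M = -4 + 1*e12, where e12^2 = -1.
Since M commutes with its reverse ~M = a - b*e12, M * ~M = a^2 - b^2*e12^2 = a^2 + b^2.
So M^{-1} = ~M / (a^2 + b^2) = (a - b*e12)/(a^2 + b^2).
a^2 + b^2 = 16 + 1 = 17
Scalar part = -4/17 = -4/17
Bivector coeff = -1/17 = -1/17
M^{-1} = -4/17 - 1/17*e12


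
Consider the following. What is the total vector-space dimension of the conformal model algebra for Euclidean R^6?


The conformal model of R^6 uses Cl(7,1): the 6 Euclidean generators plus two extra orthogonal generators e+ (e+^2 = +1) and e- (e-^2 = -1), from which the null vectors e0, einf are built.
Number of generators m = 6 + 2 = 8.
dim Cl(p,q) = 2^m = 2^8 = 256


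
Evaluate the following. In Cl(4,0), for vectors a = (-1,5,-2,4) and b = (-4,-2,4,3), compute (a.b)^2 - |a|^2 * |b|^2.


a . b = (-1)*(-4) + 5*(-2) + (-2)*4 + 4*3
= 4 + (-10) + (-8) + 12 = -2
|a|^2 = (-1)^2 + 5^2 + (-2)^2 + 4^2 = 46
|b|^2 = (-4)^2 + (-2)^2 + 4^2 + 3^2 = 45
(a.b)^2 = (-2)^2 = 4
|a|^2 * |b|^2 = 46 * 45 = 2070
Result = 4 - 2070 = -2066


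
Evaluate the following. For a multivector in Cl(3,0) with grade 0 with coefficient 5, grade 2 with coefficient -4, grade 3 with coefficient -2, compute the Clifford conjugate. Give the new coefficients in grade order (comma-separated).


Clifford conjugate sign for grade k: (-1)^(k(k+1)/2)
Grade 0: (-1)^(0*1/2) = (-1)^0 = 1, coeff 5 -> 5
Grade 2: (-1)^(2*3/2) = (-1)^3 = -1, coeff -4 -> 4
Grade 3: (-1)^(3*4/2) = (-1)^6 = 1, coeff -2 -> -2
Conjugated coefficients: 5, 4, -2


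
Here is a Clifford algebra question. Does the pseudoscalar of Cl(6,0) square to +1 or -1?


The pseudoscalar I = e1...e_n (product of all n generators) of Cl(p,q) satisfies I^2 = (-1)^(q + n(n-1)/2).
p = 6, q = 0, n = p + q = 6
n(n-1)/2 = 6 * 5 / 2 = 15
Exponent = q + n(n-1)/2 = 0 + 15 = 15
I^2 = (-1)^15 = -1


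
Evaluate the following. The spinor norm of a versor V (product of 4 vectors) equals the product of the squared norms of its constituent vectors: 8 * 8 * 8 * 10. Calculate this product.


Spinor norm N(V) = |v1|^2 * |v2|^2 * ... * |v4|^2
= 8 * 8 * 8 * 10
Running product: 8, 64, 512, 5120
N(V) = 5120


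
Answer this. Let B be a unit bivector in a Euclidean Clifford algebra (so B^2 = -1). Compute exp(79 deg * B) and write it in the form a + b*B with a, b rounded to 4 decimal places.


For a unit bivector B with B^2 = -1, the exponential series gives
e^(theta*B) = cos(theta) + sin(theta)*B (the GA analogue of Euler's formula).
theta = 79 degrees = 1.37881 rad
cos(79 deg) = 0.1908
sin(79 deg) = 0.9816
exp(theta*B) = 0.1908 + 0.9816*B


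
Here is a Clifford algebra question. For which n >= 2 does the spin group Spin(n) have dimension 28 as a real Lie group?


dim Spin(n) = dim so(n) = n(n-1)/2.
Solve n(n-1)/2 = 28, i.e. n^2 - n - 56 = 0.
Discriminant = 1 + 8*28 = 225
n = (1 + sqrt(225))/2 = (1 + 15)/2 = 8


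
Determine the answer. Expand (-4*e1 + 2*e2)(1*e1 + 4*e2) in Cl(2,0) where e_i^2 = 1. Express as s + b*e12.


Expand: (-4*e1 + 2*e2)(1*e1 + 4*e2)
= (-4)*1*e1e1 + (-4)*4*e1e2 + 2*1*e2e1 + 2*4*e2e2
Using e1^2 = e2^2 = 1, e2e1 = -e1e2:
Scalar part s = (-4)*1 + 2*4 = -4 + 8 = 4
Bivector part b = (-4)*4 - 2*1 = -16 - 2 = -18
uv = 4 - 18*e12


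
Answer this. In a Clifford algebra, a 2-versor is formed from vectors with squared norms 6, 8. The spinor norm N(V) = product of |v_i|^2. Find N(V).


Spinor norm N(V) = |v1|^2 * |v2|^2 * ... * |v2|^2
= 6 * 8
Running product: 6, 48
N(V) = 48


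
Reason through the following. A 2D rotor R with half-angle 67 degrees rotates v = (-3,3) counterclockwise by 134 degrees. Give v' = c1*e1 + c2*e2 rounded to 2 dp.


Rotor R = cos(67deg) - sin(67deg)*e12
Rotation angle theta = 2 * 67 = 134 degrees
v' = R*v*~R rotates v by theta.
cos(134deg) = -0.6947, sin(134deg) = 0.7193
v'_1 = -3*cos(134deg) - 3*sin(134deg)
= -3*(-0.6947) - 3*0.7193
= -0.07
v'_2 = -3*sin(134deg) + 3*cos(134deg)
= -3*0.7193 + 3*(-0.6947)
= -4.24
v' = -0.07*e1 - 4.24*e2


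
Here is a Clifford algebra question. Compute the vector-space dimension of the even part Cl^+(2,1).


Even subalgebra dimension = 2^(n-1)
n = 2 + 1 = 3
2^(3 - 1) = 2^2 = 4
Verification: sum of C(3,k) for even k = 1 + 3 = 4
Result = 4


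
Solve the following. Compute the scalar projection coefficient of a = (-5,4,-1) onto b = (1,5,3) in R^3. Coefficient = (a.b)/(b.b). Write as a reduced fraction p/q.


Projection coefficient = (a . b) / (b . b)
a . b = (-5)*1 + 4*5 + (-1)*3
= -5 + 20 + (-3) = 12
b . b = 1^2 + 5^2 + 3^2
= 1 + 25 + 9 = 35
Coefficient = 12/35
In lowest terms: 12/35


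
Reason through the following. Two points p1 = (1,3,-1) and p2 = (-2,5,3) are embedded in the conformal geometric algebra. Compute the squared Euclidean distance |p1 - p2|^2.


p1 - p2 = (3, -2, -4)
|p1 - p2|^2 = 3^2 + (-2)^2 + (-4)^2
= 9 + 4 + 16
= 29


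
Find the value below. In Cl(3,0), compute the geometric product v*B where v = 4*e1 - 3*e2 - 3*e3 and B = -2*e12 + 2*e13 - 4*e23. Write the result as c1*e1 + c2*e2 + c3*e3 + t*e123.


vB has grade-1 (vector) and grade-3 (trivector) parts: vB = (v _| B) + (v ^ B).
Vector part <vB>_1:
  e1: -v2*b12 - v3*b13 = -(-3)*(-2) - (-3)*(2) = 0
  e2: v1*b12 - v3*b23 = (4)*(-2) - (-3)*(-4) = -20
  e3: v1*b13 + v2*b23 = (4)*(2) + (-3)*(-4) = 20
Trivector part <vB>_3:
  e123: v1*b23 - v2*b13 + v3*b12 = (4)*(-4) - (-3)*(2) + (-3)*(-2) = -4
vB = 0*e1 - 20*e2 + 20*e3 - 4*e123


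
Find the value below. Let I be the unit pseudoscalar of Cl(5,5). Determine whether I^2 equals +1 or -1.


The pseudoscalar I = e1...e_n (product of all n generators) of Cl(p,q) satisfies I^2 = (-1)^(q + n(n-1)/2).
p = 5, q = 5, n = p + q = 10
n(n-1)/2 = 10 * 9 / 2 = 45
Exponent = q + n(n-1)/2 = 5 + 45 = 50
I^2 = (-1)^50 = +1


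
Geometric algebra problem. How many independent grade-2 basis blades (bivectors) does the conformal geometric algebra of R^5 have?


The conformal model of R^5 uses Cl(6,1) with m = 5 + 2 = 7 generators.
Number of grade-2 blades = C(m, 2) = C(7, 2)
= 7*6/2 = 21


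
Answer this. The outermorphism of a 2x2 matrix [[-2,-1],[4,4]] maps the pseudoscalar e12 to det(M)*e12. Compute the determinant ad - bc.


The outermorphism of a linear map f sends e1^e2 to f(e1)^f(e2).
f(e1) = -2*e1 + 4*e2
f(e2) = -1*e1 + 4*e2
f(e1) ^ f(e2) = (-2*e1 + 4*e2) ^ (-1*e1 + 4*e2)
= (-2)*4*e12 + 4*(-1)*e21
= (-8 - (-4))*e12
= -4*e12
Coefficient = -4


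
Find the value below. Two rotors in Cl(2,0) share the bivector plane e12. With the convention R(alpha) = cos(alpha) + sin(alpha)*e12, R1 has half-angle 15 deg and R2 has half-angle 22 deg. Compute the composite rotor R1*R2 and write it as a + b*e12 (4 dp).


Same-plane rotors commute and their half-angles add:
R1*R2 = cos(a1 + a2) + sin(a1 + a2)*e12.
a1 + a2 = 15 + 22 = 37 deg
cos(37 deg) = 0.7986
sin(37 deg) = 0.6018
R1*R2 = 0.7986 + 0.6018*e12


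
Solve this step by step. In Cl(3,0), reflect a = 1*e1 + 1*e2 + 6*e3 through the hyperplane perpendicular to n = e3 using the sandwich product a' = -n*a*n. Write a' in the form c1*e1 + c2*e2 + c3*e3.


Reflection formula: a' = -n*a*n, with n = e3 (unit vector, n^2 = 1).
For reflection through hyperplane perp to e3:
The component along e3 flips sign, others stay.
a = (1, 1, 6)
a' = (1, 1, -6)
a' = 1*e1 + 1*e2 - 6*e3


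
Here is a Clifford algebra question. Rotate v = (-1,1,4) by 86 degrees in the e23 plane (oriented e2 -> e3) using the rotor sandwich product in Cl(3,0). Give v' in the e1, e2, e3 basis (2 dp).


Rotor R = cos(43deg) - sin(43deg)*e23
Rotation angle theta = 2 * 43 = 86 degrees in the e23 plane (e2 -> e3).
The component perpendicular to the plane (e1) is invariant: v'_1 = v1 = -1.00
cos(86deg) = 0.0698, sin(86deg) = 0.9976
v'_2 = v2*cos(theta) - v3*sin(theta) = 1*0.0698 - 4*0.9976 = -3.92
v'_3 = v2*sin(theta) + v3*cos(theta) = 1*0.9976 + 4*0.0698 = 1.28
v' = -1.00*e1 - 3.92*e2 + 1.28*e3


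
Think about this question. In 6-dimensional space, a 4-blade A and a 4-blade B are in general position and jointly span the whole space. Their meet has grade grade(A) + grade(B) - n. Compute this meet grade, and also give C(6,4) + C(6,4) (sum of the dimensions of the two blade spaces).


Meet grade = grade(A) + grade(B) - n
= 4 + 4 - 6 = 2
C(6,4) = 15
C(6,4) = 15
dim_A + dim_B = 15 + 15 = 30


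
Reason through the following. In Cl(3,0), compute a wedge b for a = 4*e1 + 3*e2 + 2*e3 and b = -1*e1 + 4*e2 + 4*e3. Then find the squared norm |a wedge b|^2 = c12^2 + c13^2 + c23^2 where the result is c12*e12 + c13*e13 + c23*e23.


a wedge b = (a1*b2 - a2*b1)*e12 + (a1*b3 - a3*b1)*e13 + (a2*b3 - a3*b2)*e23
e12 coeff: 4*4 - 3*(-1) = 16 - (-3) = 19
e13 coeff: 4*4 - 2*(-1) = 16 - (-2) = 18
e23 coeff: 3*4 - 2*4 = 12 - 8 = 4
|a wedge b|^2 = 19^2 + 18^2 + 4^2
= 361 + 324 + 16
= 701


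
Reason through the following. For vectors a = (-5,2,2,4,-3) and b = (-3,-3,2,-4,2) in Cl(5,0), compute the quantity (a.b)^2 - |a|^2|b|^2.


a . b = (-5)*(-3) + 2*(-3) + 2*2 + 4*(-4) + (-3)*2
= 15 + (-6) + 4 + (-16) + (-6) = -9
|a|^2 = (-5)^2 + 2^2 + 2^2 + 4^2 + (-3)^2 = 58
|b|^2 = (-3)^2 + (-3)^2 + 2^2 + (-4)^2 + 2^2 = 42
(a.b)^2 = (-9)^2 = 81
|a|^2 * |b|^2 = 58 * 42 = 2436
Result = 81 - 2436 = -2355


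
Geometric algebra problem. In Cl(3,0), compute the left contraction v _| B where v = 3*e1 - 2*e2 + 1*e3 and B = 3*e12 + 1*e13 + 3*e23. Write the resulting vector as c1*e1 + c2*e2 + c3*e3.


Left contraction v _| B = <vB>_1 (grade-1 part of the geometric product vB).
Using e1_|e12 = e2, e2_|e12 = -e1, e1_|e13 = e3, e3_|e13 = -e1, e2_|e23 = e3, e3_|e23 = -e2:
e1 coeff: -v2*b12 - v3*b13 = -(-2)*(3) - (1)*(1) = 5
e2 coeff: v1*b12 - v3*b23 = (3)*(3) - (1)*(3) = 6
e3 coeff: v1*b13 + v2*b23 = (3)*(1) + (-2)*(3) = -3
v _| B = 5*e1 + 6*e2 - 3*e3


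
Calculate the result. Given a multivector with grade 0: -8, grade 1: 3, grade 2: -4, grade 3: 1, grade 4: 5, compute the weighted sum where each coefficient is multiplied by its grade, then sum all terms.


Grade-weighted sum = sum of grade_k * coefficient_k
0*(-8) = 0
1*3 = 3
2*(-4) = -8
3*1 = 3
4*5 = 20
Total = 0 + 3 + (-8) + 3 + 20 = 18


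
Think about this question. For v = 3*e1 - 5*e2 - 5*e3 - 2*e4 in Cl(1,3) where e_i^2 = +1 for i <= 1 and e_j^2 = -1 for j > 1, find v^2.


v^2 = sum of c_i^2 * e_i^2
Positive signature terms (e_i^2 = +1): 3^2 = 9
Negative signature terms (e_j^2 = -1): (-5)^2 + (-5)^2 + (-2)^2 = 54
v^2 = 9 - 54 = -45


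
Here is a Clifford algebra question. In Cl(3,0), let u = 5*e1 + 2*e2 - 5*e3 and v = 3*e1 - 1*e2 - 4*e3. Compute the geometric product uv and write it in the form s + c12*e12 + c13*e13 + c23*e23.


In Cl(3,0): e_i^2 = 1, e_ie_j = -e_je_i for i != j.
Scalar part = u . v = 5*3 + 2*(-1) + (-5)*(-4)
= 15 + (-2) + 20 = 33
e12 coeff = 5*(-1) - 2*3 = -5 - 6 = -11
e13 coeff = 5*(-4) - (-5)*3 = -20 - (-15) = -5
e23 coeff = 2*(-4) - (-5)*(-1) = -8 - 5 = -13
uv = 33 - 11*e12 - 5*e13 - 13*e23


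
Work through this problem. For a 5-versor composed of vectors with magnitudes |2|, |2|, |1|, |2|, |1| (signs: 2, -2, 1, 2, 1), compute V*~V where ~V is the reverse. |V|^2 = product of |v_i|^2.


Each vector v_i has |v_i|^2 = s_i^2
Squared scales: 2^2 = 4, (-2)^2 = 4, 1^2 = 1, 2^2 = 4, 1^2 = 1
|V|^2 = 4 * 4 * 1 * 4 * 1
= 64


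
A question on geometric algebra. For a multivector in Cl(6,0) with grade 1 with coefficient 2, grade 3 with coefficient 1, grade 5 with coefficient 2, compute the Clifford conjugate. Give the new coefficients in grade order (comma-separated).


Clifford conjugate sign for grade k: (-1)^(k(k+1)/2)
Grade 1: (-1)^(1*2/2) = (-1)^1 = -1, coeff 2 -> -2
Grade 3: (-1)^(3*4/2) = (-1)^6 = 1, coeff 1 -> 1
Grade 5: (-1)^(5*6/2) = (-1)^15 = -1, coeff 2 -> -2
Conjugated coefficients: -2, 1, -2


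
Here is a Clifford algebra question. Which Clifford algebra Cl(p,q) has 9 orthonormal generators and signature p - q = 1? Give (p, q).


We need p + q = 9 and p - q = 1.
Adding: 2p = 9 + 1 = 10, so p = 5.
Then q = 9 - 5 = 4.
(p, q) = (5, 4)


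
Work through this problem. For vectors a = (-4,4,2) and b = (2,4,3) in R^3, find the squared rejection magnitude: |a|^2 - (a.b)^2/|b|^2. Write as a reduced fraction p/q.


|a|^2 = (-4)^2 + 4^2 + 2^2 = 36
|b|^2 = 2^2 + 4^2 + 3^2 = 29
a . b = (-4)*2 + 4*4 + 2*3 = 14
(a.b)^2 = 14^2 = 196
|rej|^2 = 36 - 196/29
= (1044 - 196)/29
= 848/29
In lowest terms: 848/29


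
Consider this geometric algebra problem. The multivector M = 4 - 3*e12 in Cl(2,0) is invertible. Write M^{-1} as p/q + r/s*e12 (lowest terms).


M = 4 - 3*e12, where e12^2 = -1.
Since M commutes with its reverse ~M = a - b*e12, M * ~M = a^2 - b^2*e12^2 = a^2 + b^2.
So M^{-1} = ~M / (a^2 + b^2) = (a - b*e12)/(a^2 + b^2).
a^2 + b^2 = 16 + 9 = 25
Scalar part = 4/25 = 4/25
Bivector coeff = 3/25 = 3/25
M^{-1} = 4/25 + 3/25*e12


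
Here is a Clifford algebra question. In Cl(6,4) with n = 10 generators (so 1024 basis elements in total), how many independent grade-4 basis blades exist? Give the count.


Number of grade-k basis blades in Cl(p,q) with n = p + q is C(n, k).
n = 6 + 4 = 10
C(10, 4) = 10! / (4! * 6!)
= 3628800 / (24 * 720)
= 210


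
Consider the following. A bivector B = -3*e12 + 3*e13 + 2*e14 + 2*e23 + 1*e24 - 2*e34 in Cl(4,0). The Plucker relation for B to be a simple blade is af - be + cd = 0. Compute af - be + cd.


Plucker relation: af - be + cd
a*f = (-3)*(-2) = 6
b*e = 3*1 = 3
c*d = 2*2 = 4
af - be + cd = 6 - 3 + 4
= 7


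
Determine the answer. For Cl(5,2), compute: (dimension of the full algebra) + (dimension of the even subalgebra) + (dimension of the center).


n = 5 + 2 = 7
Total dim = 2^7 = 128
Even subalgebra dim = 2^6 = 64
n is odd, so center dim = 2
Sum = 128 + 64 + 2 = 194


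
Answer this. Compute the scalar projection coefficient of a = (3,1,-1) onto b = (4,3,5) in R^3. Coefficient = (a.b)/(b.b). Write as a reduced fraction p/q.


Projection coefficient = (a . b) / (b . b)
a . b = 3*4 + 1*3 + (-1)*5
= 12 + 3 + (-5) = 10
b . b = 4^2 + 3^2 + 5^2
= 16 + 9 + 25 = 50
Coefficient = 10/50
In lowest terms: 1/5


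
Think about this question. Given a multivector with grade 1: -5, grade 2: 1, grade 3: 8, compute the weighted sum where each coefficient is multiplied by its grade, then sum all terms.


Grade-weighted sum = sum of grade_k * coefficient_k
1*(-5) = -5
2*1 = 2
3*8 = 24
Total = -5 + 2 + 24 = 21


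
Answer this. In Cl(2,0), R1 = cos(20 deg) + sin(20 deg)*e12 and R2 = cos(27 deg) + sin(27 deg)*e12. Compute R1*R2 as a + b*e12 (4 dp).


Same-plane rotors commute and their half-angles add:
R1*R2 = cos(a1 + a2) + sin(a1 + a2)*e12.
a1 + a2 = 20 + 27 = 47 deg
cos(47 deg) = 0.6820
sin(47 deg) = 0.7314
R1*R2 = 0.6820 + 0.7314*e12


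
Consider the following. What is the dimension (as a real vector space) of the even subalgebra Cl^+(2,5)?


Even subalgebra dimension = 2^(n-1)
n = 2 + 5 = 7
2^(7 - 1) = 2^6 = 64
Verification: sum of C(7,k) for even k = 1 + 21 + 35 + 7 = 64
Result = 64


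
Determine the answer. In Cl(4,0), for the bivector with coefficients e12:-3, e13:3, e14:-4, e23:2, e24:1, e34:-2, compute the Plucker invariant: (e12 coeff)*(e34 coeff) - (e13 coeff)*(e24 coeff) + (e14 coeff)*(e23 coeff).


Plucker relation: af - be + cd
a*f = (-3)*(-2) = 6
b*e = 3*1 = 3
c*d = (-4)*2 = -8
af - be + cd = 6 - 3 + (-8)
= -5


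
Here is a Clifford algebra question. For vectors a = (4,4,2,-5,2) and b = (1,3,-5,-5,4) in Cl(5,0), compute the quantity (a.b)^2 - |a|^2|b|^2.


a . b = 4*1 + 4*3 + 2*(-5) + (-5)*(-5) + 2*4
= 4 + 12 + (-10) + 25 + 8 = 39
|a|^2 = 4^2 + 4^2 + 2^2 + (-5)^2 + 2^2 = 65
|b|^2 = 1^2 + 3^2 + (-5)^2 + (-5)^2 + 4^2 = 76
(a.b)^2 = 39^2 = 1521
|a|^2 * |b|^2 = 65 * 76 = 4940
Result = 1521 - 4940 = -3419


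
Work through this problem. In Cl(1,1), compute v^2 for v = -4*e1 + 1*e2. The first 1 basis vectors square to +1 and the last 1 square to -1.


v^2 = sum of c_i^2 * e_i^2
Positive signature terms (e_i^2 = +1): (-4)^2 = 16
Negative signature terms (e_j^2 = -1): 1^2 = 1
v^2 = 16 - 1 = 15


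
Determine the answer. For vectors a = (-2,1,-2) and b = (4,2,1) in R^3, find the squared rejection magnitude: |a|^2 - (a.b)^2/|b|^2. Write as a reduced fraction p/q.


|a|^2 = (-2)^2 + 1^2 + (-2)^2 = 9
|b|^2 = 4^2 + 2^2 + 1^2 = 21
a . b = (-2)*4 + 1*2 + (-2)*1 = -8
(a.b)^2 = (-8)^2 = 64
|rej|^2 = 9 - 64/21
= (189 - 64)/21
= 125/21
In lowest terms: 125/21


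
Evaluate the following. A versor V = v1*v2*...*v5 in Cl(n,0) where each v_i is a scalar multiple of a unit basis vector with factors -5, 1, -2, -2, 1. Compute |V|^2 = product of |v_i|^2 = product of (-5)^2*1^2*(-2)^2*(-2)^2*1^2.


Each vector v_i has |v_i|^2 = s_i^2
Squared scales: (-5)^2 = 25, 1^2 = 1, (-2)^2 = 4, (-2)^2 = 4, 1^2 = 1
|V|^2 = 25 * 1 * 4 * 4 * 1
= 400


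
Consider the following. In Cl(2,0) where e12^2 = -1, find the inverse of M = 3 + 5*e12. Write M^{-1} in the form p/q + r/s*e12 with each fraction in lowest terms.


M = 3 + 5*e12, where e12^2 = -1.
Since M commutes with its reverse ~M = a - b*e12, M * ~M = a^2 - b^2*e12^2 = a^2 + b^2.
So M^{-1} = ~M / (a^2 + b^2) = (a - b*e12)/(a^2 + b^2).
a^2 + b^2 = 9 + 25 = 34
Scalar part = 3/34 = 3/34
Bivector coeff = -5/34 = -5/34
M^{-1} = 3/34 - 5/34*e12


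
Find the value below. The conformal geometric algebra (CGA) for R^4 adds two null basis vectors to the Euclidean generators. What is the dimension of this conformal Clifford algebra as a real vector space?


The conformal model of R^4 uses Cl(5,1): the 4 Euclidean generators plus two extra orthogonal generators e+ (e+^2 = +1) and e- (e-^2 = -1), from which the null vectors e0, einf are built.
Number of generators m = 4 + 2 = 6.
dim Cl(p,q) = 2^m = 2^6 = 64


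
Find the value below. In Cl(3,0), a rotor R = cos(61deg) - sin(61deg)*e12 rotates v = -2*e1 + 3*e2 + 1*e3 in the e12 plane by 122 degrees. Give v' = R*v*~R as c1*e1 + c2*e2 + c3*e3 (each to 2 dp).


Rotor R = cos(61deg) - sin(61deg)*e12
Rotation angle theta = 2 * 61 = 122 degrees in the e12 plane (e1 -> e2).
The component perpendicular to the plane (e3) is invariant: v'_3 = v3 = 1.00
cos(122deg) = -0.5299, sin(122deg) = 0.8480
v'_1 = v1*cos(theta) - v2*sin(theta) = -2*(-0.5299) - 3*0.8480 = -1.48
v'_2 = v1*sin(theta) + v2*cos(theta) = -2*0.8480 + 3*(-0.5299) = -3.29
v' = -1.48*e1 - 3.29*e2 + 1.00*e3


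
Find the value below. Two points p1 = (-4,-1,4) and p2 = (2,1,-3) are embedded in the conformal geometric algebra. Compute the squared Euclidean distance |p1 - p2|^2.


p1 - p2 = (-6, -2, 7)
|p1 - p2|^2 = (-6)^2 + (-2)^2 + 7^2
= 36 + 4 + 49
= 89
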